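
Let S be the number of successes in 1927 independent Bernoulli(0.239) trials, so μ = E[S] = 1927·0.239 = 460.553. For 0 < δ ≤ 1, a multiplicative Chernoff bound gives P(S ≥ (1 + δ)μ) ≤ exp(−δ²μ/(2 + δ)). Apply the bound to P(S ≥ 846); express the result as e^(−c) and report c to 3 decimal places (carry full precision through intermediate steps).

Write 846 = (1 + δ)μ, so δ = 846/460.553 − 1 = 0.8369221…
Then the exponent is δ²μ/(2 + δ) = (846 − μ)² / (μ·(2 + δ)) = 113.710955.

113.711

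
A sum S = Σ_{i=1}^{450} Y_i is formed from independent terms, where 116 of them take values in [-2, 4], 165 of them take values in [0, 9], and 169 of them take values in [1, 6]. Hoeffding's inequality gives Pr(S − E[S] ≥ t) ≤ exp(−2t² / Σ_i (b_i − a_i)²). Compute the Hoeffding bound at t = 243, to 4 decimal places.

0.0044

Σ(b_i − a_i)² = 116·6² + 165·9² + 169·5² = 21766.
Exponent = 2·243² / 21766 = 5.42580.
Bound = exp(−5.42580) = 0.00440.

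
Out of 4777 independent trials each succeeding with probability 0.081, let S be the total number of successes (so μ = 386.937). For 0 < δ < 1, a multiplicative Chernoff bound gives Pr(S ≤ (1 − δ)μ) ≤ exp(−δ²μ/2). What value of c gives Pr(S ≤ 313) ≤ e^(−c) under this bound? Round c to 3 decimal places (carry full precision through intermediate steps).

7.064

Write 313 = (1 − δ)μ, so δ = 1 − 313/386.937 = 0.1910828…
Then the exponent is δ²μ/2 = (μ − 313)²/(2μ) = 7.064044.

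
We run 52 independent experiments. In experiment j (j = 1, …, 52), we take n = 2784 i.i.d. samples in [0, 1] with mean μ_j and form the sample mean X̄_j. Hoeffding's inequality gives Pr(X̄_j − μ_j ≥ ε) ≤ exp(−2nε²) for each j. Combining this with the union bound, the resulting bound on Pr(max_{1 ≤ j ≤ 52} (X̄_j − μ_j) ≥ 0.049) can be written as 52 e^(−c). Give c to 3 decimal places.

13.369

Union bound over the 52 events: Pr(max_{1 ≤ j ≤ 52} (X̄_j − μ_j) ≥ 0.049) ≤ 52·exp(−2nε²) = 52 exp(−2·2784·0.049²).
So c = 2·2784·0.049² = 13.3688.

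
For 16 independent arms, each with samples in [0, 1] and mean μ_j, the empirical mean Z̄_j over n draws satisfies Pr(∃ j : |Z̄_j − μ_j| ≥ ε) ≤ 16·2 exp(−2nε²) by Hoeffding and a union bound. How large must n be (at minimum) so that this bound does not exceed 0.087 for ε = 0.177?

95

Need 2·16·exp(−2nε²) ≤ 0.087, i.e. exp(−2nε²) ≤ 0.087/32.
So 2nε² ≥ ln(32/0.087) = 5.907583.
Hence n ≥ 5.907583/(2·0.177²) = 94.283.
The smallest integer n is 95.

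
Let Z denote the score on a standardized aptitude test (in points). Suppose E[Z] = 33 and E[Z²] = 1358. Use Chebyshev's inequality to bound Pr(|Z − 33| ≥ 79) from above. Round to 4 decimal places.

Var(Z) = E[Z²] − (E[Z])² = 1358 − 1089 = 269.
Chebyshev's inequality: Pr(|Z − μ| ≥ t) ≤ Var(Z)/t² = 269/6241 = 0.0431.

0.0431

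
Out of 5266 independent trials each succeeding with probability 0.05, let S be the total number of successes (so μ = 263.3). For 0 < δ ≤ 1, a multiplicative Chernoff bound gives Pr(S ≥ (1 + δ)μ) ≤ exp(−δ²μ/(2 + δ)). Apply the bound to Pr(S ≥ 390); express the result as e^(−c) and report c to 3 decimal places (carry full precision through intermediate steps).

24.572

Write 390 = (1 + δ)μ, so δ = 390/263.3 − 1 = 0.4812002…
Then the exponent is δ²μ/(2 + δ) = (390 − μ)² / (μ·(2 + δ)) = 24.572004.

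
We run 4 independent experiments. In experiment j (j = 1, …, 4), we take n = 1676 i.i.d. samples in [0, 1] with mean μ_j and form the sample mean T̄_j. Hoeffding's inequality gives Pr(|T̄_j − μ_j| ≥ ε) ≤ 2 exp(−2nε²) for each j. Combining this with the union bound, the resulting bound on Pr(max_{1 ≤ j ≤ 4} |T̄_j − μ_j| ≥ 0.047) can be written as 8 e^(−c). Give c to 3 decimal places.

7.405

Union bound over the 4 events: Pr(max_{1 ≤ j ≤ 4} |T̄_j − μ_j| ≥ 0.047) ≤ 4·2·exp(−2nε²) = 8 exp(−2·1676·0.047²).
So c = 2·1676·0.047² = 7.4046.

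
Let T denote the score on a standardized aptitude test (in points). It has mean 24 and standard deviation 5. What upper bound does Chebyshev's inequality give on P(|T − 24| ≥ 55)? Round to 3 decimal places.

0.008

Chebyshev: P(|T − μ| ≥ t) ≤ Var(T)/t².
Var(T) = σ² = 5² = 25.
Bound = 25 / 3025 = 0.0083.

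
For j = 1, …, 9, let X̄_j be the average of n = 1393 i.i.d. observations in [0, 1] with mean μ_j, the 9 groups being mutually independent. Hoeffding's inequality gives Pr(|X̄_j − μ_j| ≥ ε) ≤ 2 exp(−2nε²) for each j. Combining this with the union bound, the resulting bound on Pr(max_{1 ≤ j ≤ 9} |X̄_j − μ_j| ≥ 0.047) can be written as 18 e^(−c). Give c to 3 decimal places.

6.154

Union bound over the 9 events: Pr(max_{1 ≤ j ≤ 9} |X̄_j − μ_j| ≥ 0.047) ≤ 9·2·exp(−2nε²) = 18 exp(−2·1393·0.047²).
So c = 2·1393·0.047² = 6.1543.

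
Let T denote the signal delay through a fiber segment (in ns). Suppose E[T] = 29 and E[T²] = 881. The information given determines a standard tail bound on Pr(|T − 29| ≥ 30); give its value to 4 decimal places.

0.0444

The first two moments determine the variance, so Chebyshev's inequality is the sharpest standard bound available.
Var(T) = E[T²] − (E[T])² = 881 − 841 = 40.
Chebyshev's inequality: Pr(|T − μ| ≥ t) ≤ Var(T)/t² = 40/900 = 0.0444.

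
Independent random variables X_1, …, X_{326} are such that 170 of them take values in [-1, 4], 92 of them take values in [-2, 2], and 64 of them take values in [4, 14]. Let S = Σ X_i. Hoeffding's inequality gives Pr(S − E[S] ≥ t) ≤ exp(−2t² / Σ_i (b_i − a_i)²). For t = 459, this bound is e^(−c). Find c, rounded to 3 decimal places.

34.760

Σ(b_i − a_i)² = 170·5² + 92·4² + 64·10² = 12122.
c = 2t² / 12122 = 2·459² / 12122 = 34.7601.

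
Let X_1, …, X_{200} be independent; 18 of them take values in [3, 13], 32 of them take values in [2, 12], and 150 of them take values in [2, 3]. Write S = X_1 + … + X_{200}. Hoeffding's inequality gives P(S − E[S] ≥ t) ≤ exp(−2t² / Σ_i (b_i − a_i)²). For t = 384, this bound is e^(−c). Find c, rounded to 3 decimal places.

57.264

Σ(b_i − a_i)² = 18·10² + 32·10² + 150·1² = 5150.
c = 2t² / 5150 = 2·384² / 5150 = 57.2645.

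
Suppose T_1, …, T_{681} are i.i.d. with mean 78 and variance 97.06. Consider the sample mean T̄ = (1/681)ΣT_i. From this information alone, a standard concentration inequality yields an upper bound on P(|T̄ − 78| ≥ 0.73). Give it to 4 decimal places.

With mean and variance of each term known, Chebyshev's inequality bounds the deviation of the sum (or sample mean).
Var(T̄) = Var(T_i)/n = 97.06/681 = 0.14253.
Chebyshev: P(|T̄ − 78| ≥ 0.73) ≤ Var(T̄)/(0.73)² = 97.06/(681·0.73²) = 0.2675.

0.2675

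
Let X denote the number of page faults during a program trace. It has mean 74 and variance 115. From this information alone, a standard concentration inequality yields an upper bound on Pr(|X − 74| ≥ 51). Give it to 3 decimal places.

0.044

Mean and variance are known, so Chebyshev's inequality applies.
Chebyshev: Pr(|X − μ| ≥ t) ≤ Var(X)/t².
Bound = 115 / 2601 = 0.0442.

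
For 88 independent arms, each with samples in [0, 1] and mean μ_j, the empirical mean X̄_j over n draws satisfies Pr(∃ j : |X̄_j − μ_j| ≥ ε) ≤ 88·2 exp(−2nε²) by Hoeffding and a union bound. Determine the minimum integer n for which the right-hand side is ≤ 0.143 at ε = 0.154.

Need 2·88·exp(−2nε²) ≤ 0.143, i.e. exp(−2nε²) ≤ 0.143/176.
So 2nε² ≥ ln(176/0.143) = 7.115395.
Hence n ≥ 7.115395/(2·0.154²) = 150.013.
The smallest integer n is 151.

151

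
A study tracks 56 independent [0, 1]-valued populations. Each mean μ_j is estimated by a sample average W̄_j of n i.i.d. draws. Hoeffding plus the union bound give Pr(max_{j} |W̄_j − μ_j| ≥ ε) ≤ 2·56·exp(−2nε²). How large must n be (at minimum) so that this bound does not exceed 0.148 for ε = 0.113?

260

Need 2·56·exp(−2nε²) ≤ 0.148, i.e. exp(−2nε²) ≤ 0.148/112.
So 2nε² ≥ ln(112/0.148) = 6.629042.
Hence n ≥ 6.629042/(2·0.113²) = 259.576.
The smallest integer n is 260.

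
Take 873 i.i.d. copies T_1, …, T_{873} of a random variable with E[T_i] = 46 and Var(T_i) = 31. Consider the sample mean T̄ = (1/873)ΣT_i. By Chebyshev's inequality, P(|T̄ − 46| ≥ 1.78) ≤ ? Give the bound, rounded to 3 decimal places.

0.011

Var(T̄) = Var(T_i)/n = 31/873 = 0.03551.
Chebyshev: P(|T̄ − 46| ≥ 1.78) ≤ Var(T̄)/(1.78)² = 31/(873·1.78²) = 0.0112.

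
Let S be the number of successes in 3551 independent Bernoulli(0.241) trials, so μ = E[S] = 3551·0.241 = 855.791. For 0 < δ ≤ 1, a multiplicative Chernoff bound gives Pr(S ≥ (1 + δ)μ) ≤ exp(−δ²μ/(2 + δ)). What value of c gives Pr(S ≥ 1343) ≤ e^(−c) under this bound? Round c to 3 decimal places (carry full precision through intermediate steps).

107.956

Write 1343 = (1 + δ)μ, so δ = 1343/855.791 − 1 = 0.5693084…
Then the exponent is δ²μ/(2 + δ) = (1343 − μ)² / (μ·(2 + δ)) = 107.955967.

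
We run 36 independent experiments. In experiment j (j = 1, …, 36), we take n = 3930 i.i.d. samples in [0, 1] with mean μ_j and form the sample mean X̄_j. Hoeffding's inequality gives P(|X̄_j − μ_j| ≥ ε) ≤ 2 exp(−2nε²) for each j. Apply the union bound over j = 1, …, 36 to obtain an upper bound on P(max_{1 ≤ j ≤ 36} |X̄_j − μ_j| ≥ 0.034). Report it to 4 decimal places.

Per-experiment Hoeffding bound: 2·exp(−2·3930·0.034²) = 2·exp(−9.08616) = 0.00022644.
Union bound over 36 events: 36·0.00022644 = 0.00815.

0.0082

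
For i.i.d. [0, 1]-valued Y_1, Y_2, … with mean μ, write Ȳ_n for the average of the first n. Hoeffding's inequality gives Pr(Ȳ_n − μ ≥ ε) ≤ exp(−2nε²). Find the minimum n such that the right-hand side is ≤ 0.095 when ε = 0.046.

Require exp(−2nε²) ≤ 0.095, i.e. 2nε² ≥ ln(1/0.095) = 2.353878.
So n ≥ 2.353878 / (2·0.046²) = 556.209.
The smallest integer n is 557.

557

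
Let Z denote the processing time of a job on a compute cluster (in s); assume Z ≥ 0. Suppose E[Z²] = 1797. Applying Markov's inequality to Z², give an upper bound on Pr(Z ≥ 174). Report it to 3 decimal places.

0.059

Since Z ≥ 0, the event {Z ≥ 174} is the same as {Z² ≥ 30276}.
Markov's inequality applied to Z² gives Pr(Z² ≥ 30276) ≤ E[Z²]/30276 = 1797/30276 = 0.0594.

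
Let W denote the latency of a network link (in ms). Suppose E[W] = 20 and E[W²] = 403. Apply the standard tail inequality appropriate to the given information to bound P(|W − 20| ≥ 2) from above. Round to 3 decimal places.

0.750

The first two moments determine the variance, so Chebyshev's inequality is the sharpest standard bound available.
Var(W) = E[W²] − (E[W])² = 403 − 400 = 3.
Chebyshev's inequality: P(|W − μ| ≥ t) ≤ Var(W)/t² = 3/4 = 0.7500.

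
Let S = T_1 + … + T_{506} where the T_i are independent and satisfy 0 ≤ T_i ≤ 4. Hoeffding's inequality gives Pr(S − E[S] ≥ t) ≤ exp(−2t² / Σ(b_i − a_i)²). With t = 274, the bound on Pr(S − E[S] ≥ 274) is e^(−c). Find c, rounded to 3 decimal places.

Σ(b_i − a_i)² = 506·(4)² = 8096.
c = 2t²/8096 = 2·274²/8096 = 18.5464.

18.546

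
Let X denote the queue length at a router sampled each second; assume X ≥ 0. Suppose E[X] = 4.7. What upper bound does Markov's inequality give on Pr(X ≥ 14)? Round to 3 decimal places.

0.336

Markov's inequality: for a non-negative random variable, Pr(X ≥ a) ≤ E[X]/a.
Here E[X] = 4.7 and a = 14, so the bound is 4.7/14 = 0.3357.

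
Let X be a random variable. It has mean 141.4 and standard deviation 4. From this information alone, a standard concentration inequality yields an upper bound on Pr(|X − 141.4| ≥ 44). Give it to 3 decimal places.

Mean and variance are known, so Chebyshev's inequality applies.
Chebyshev: Pr(|X − μ| ≥ t) ≤ Var(X)/t².
Var(X) = σ² = 4² = 16.
Bound = 16 / 1936 = 0.0083.

0.008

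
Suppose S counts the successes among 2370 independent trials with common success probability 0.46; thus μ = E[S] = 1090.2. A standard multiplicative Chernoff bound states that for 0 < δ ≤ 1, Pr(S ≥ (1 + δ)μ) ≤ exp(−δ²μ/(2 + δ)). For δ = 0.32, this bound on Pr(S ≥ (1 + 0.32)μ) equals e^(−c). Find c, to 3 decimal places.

48.119

c = δ²μ/(2 + δ) = 0.32²·1090.2/(2 + 0.32) = 48.1192.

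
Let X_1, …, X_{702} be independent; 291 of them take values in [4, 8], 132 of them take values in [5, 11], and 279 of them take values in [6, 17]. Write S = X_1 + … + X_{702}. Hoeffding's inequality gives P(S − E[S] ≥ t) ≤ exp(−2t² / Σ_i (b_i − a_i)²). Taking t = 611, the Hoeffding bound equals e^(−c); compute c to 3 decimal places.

17.297

Σ(b_i − a_i)² = 291·4² + 132·6² + 279·11² = 43167.
c = 2t² / 43167 = 2·611² / 43167 = 17.2966.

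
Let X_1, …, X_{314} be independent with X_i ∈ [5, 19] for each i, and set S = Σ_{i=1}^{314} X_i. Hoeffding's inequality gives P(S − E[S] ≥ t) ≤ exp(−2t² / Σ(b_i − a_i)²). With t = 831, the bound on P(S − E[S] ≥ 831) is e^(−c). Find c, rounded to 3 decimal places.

Σ(b_i − a_i)² = 314·(14)² = 61544.
c = 2t²/61544 = 2·831²/61544 = 22.4412.

22.441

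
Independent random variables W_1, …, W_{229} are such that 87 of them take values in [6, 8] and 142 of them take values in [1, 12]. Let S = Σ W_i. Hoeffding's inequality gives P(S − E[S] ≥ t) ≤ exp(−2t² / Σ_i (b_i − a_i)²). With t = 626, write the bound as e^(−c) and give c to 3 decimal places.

44.709

Σ(b_i − a_i)² = 87·2² + 142·11² = 17530.
c = 2t² / 17530 = 2·626² / 17530 = 44.7092.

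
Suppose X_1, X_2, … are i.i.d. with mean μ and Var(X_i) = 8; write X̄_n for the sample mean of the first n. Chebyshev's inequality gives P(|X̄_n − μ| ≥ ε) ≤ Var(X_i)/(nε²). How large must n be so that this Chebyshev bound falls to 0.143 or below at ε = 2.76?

8

Require 8/(n·2.76²) ≤ 0.143, i.e. n ≥ 8/(0.143·2.76²) = 7.344.
The smallest integer n is 8.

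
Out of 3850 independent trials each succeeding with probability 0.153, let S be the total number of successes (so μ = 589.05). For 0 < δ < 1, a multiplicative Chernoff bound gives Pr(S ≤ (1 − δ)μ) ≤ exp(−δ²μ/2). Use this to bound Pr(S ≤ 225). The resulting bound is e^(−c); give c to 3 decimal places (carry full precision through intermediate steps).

Write 225 = (1 − δ)μ, so δ = 1 − 225/589.05 = 0.618029…
Then the exponent is δ²μ/2 = (μ − 225)²/(2μ) = 112.496734.

112.497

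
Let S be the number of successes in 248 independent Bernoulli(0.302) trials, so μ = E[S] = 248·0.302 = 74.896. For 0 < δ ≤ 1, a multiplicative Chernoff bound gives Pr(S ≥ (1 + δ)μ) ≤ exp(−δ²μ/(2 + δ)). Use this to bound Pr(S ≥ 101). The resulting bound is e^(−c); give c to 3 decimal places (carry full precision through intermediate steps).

3.874

Write 101 = (1 + δ)μ, so δ = 101/74.896 − 1 = 0.3485366…
Then the exponent is δ²μ/(2 + δ) = (101 − μ)² / (μ·(2 + δ)) = 3.873987.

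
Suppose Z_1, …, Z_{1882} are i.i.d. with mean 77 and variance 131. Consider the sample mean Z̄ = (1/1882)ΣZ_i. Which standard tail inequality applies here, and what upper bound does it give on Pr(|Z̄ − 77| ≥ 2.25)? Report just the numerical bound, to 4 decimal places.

0.0137

With mean and variance of each term known, Chebyshev's inequality bounds the deviation of the sum (or sample mean).
Var(Z̄) = Var(Z_i)/n = 131/1882 = 0.069607.
Chebyshev: Pr(|Z̄ − 77| ≥ 2.25) ≤ Var(Z̄)/(2.25)² = 131/(1882·2.25²) = 0.0137.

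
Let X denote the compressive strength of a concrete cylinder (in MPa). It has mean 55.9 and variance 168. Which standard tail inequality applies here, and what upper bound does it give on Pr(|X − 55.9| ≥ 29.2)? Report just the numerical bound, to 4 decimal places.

Mean and variance are known, so Chebyshev's inequality applies.
Chebyshev: Pr(|X − μ| ≥ t) ≤ Var(X)/t².
Bound = 168 / 852.64 = 0.1970.

0.1970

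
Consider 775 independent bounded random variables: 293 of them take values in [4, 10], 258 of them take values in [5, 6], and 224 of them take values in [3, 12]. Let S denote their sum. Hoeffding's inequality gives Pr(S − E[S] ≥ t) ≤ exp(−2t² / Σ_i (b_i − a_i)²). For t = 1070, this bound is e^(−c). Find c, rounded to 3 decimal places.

Σ(b_i − a_i)² = 293·6² + 258·1² + 224·9² = 28950.
c = 2t² / 28950 = 2·1070² / 28950 = 79.0950.

79.095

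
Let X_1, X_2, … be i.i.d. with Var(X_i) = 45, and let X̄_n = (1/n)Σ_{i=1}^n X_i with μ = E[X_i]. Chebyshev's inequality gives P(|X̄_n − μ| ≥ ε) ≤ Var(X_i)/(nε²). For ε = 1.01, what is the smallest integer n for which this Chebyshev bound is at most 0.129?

342

Require 45/(n·1.01²) ≤ 0.129, i.e. n ≥ 45/(0.129·1.01²) = 341.964.
The smallest integer n is 342.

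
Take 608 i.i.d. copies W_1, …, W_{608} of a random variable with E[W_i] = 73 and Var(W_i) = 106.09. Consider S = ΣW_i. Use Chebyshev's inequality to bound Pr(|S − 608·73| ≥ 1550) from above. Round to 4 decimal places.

Var(S) = n·Var(W_i) = 608·106.09 = 64502.72.
Chebyshev: Pr(|S − 608·73| ≥ 1550) ≤ Var(S)/1550² = 64502.72/2402500 = 0.0268.

0.0268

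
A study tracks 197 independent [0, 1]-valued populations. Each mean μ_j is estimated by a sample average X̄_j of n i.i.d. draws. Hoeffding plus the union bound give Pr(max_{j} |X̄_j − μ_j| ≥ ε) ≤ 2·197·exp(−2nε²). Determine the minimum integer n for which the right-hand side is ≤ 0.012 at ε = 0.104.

Need 2·197·exp(−2nε²) ≤ 0.012, i.e. exp(−2nε²) ≤ 0.012/394.
So 2nε² ≥ ln(394/0.012) = 10.399200.
Hence n ≥ 10.399200/(2·0.104²) = 480.732.
The smallest integer n is 481.

481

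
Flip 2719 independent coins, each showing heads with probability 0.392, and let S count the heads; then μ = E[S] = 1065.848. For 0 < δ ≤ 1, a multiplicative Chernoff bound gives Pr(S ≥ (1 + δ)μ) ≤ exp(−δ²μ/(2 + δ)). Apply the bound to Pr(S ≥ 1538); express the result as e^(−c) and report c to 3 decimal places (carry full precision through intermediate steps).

85.615

Write 1538 = (1 + δ)μ, so δ = 1538/1065.848 − 1 = 0.4429825…
Then the exponent is δ²μ/(2 + δ) = (1538 − μ)² / (μ·(2 + δ)) = 85.614641.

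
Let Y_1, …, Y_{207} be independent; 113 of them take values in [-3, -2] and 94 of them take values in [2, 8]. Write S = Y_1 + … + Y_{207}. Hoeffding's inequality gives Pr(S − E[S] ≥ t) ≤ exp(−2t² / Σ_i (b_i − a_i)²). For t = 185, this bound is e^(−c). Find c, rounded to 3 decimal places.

Σ(b_i − a_i)² = 113·1² + 94·6² = 3497.
c = 2t² / 3497 = 2·185² / 3497 = 19.5739.

19.574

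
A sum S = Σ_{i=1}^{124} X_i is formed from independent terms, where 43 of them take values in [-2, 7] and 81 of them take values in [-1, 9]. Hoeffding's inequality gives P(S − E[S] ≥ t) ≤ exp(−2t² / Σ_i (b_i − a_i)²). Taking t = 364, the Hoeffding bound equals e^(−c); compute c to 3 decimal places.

Σ(b_i − a_i)² = 43·9² + 81·10² = 11583.
c = 2t² / 11583 = 2·364² / 11583 = 22.8777.

22.878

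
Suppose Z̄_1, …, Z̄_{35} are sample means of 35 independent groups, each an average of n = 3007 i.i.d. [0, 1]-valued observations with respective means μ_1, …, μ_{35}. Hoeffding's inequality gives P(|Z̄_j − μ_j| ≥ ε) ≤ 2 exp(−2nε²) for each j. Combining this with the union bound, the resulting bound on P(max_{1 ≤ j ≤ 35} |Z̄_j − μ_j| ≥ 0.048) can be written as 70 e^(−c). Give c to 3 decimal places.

13.856

Union bound over the 35 events: P(max_{1 ≤ j ≤ 35} |Z̄_j − μ_j| ≥ 0.048) ≤ 35·2·exp(−2nε²) = 70 exp(−2·3007·0.048²).
So c = 2·3007·0.048² = 13.8563.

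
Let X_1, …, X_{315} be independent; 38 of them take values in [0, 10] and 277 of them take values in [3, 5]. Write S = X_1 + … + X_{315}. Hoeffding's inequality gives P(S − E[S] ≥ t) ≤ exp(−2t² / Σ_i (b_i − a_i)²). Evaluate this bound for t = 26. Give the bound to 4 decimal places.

Σ(b_i − a_i)² = 38·10² + 277·2² = 4908.
Exponent = 2·26² / 4908 = 0.27547.
Bound = exp(−0.27547) = 0.75922.

0.7592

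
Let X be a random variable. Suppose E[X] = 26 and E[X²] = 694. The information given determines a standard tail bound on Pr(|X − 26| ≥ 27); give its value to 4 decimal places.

0.0247

The first two moments determine the variance, so Chebyshev's inequality is the sharpest standard bound available.
Var(X) = E[X²] − (E[X])² = 694 − 676 = 18.
Chebyshev's inequality: Pr(|X − μ| ≥ t) ≤ Var(X)/t² = 18/729 = 0.0247.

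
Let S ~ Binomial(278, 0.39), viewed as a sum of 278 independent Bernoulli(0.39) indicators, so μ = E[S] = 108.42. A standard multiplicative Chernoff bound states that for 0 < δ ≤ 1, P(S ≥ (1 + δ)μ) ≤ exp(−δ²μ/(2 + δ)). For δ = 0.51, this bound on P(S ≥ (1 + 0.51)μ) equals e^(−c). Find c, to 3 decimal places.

c = δ²μ/(2 + δ) = 0.51²·108.42/(2 + 0.51) = 11.2351.

11.235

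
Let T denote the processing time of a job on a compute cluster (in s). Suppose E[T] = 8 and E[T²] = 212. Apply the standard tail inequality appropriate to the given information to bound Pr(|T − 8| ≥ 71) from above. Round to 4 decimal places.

0.0294

The first two moments determine the variance, so Chebyshev's inequality is the sharpest standard bound available.
Var(T) = E[T²] − (E[T])² = 212 − 64 = 148.
Chebyshev's inequality: Pr(|T − μ| ≥ t) ≤ Var(T)/t² = 148/5041 = 0.0294.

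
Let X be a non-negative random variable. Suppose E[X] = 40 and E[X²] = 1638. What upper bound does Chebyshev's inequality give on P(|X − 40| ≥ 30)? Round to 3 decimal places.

Var(X) = E[X²] − (E[X])² = 1638 − 1600 = 38.
Chebyshev's inequality: P(|X − μ| ≥ t) ≤ Var(X)/t² = 38/900 = 0.0422.

0.042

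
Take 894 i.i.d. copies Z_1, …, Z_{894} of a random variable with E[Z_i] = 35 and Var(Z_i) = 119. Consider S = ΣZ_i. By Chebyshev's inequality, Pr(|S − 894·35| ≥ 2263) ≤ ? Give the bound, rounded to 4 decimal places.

0.0208

Var(S) = n·Var(Z_i) = 894·119 = 106386.
Chebyshev: Pr(|S − 894·35| ≥ 2263) ≤ Var(S)/2263² = 106386/5121169 = 0.0208.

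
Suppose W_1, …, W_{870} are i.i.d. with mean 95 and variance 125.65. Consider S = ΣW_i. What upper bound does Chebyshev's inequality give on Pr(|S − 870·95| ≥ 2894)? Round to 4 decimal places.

Var(S) = n·Var(W_i) = 870·125.65 = 109315.5.
Chebyshev: Pr(|S − 870·95| ≥ 2894) ≤ Var(S)/2894² = 109315.5/8375236 = 0.0131.

0.0131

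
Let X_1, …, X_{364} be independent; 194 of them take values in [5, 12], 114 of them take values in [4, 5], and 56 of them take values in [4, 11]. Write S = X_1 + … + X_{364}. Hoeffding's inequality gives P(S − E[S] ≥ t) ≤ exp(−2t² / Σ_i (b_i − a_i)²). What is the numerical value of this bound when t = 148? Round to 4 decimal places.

0.0289

Σ(b_i − a_i)² = 194·7² + 114·1² + 56·7² = 12364.
Exponent = 2·148² / 12364 = 3.54319.
Bound = exp(−3.54319) = 0.02892.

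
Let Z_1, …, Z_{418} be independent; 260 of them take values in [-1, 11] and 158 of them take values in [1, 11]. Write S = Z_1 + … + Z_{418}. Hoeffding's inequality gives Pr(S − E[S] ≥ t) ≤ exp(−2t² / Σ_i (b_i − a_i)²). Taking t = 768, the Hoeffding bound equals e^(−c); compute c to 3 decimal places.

Σ(b_i − a_i)² = 260·12² + 158·10² = 53240.
c = 2t² / 53240 = 2·768² / 53240 = 22.1572.

22.157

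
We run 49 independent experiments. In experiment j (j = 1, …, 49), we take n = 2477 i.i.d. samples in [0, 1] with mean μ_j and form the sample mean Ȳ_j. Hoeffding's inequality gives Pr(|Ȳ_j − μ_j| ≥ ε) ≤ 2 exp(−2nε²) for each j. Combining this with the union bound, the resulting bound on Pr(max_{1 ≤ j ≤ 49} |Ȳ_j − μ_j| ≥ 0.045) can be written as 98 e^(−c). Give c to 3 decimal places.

10.032

Union bound over the 49 events: Pr(max_{1 ≤ j ≤ 49} |Ȳ_j − μ_j| ≥ 0.045) ≤ 49·2·exp(−2nε²) = 98 exp(−2·2477·0.045²).
So c = 2·2477·0.045² = 10.0319.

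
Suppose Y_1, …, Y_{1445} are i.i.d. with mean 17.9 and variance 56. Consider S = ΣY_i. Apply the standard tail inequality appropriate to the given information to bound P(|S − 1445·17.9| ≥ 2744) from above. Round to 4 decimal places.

0.0107

With mean and variance of each term known, Chebyshev's inequality bounds the deviation of the sum (or sample mean).
Var(S) = n·Var(Y_i) = 1445·56 = 80920.
Chebyshev: P(|S − 1445·17.9| ≥ 2744) ≤ Var(S)/2744² = 80920/7529536 = 0.0107.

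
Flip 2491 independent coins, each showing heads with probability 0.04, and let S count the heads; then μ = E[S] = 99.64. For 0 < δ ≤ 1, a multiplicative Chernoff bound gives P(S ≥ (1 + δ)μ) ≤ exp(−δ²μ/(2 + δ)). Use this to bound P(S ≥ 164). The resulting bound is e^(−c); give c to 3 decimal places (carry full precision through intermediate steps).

Write 164 = (1 + δ)μ, so δ = 164/99.64 − 1 = 0.6459253…
Then the exponent is δ²μ/(2 + δ) = (164 − μ)² / (μ·(2 + δ)) = 15.711613.

15.712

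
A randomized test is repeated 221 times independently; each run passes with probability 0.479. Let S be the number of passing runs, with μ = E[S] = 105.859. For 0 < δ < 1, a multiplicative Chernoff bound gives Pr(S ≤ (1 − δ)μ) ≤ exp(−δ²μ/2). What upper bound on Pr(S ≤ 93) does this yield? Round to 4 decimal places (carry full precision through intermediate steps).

Write 93 = (1 − δ)μ, so δ = 1 − 93/105.859 = 0.1214729…
Then the exponent is δ²μ/2 = (μ − 93)²/(2μ) = 0.781010.
Bound = exp(−0.781010) = 0.45794.

0.4579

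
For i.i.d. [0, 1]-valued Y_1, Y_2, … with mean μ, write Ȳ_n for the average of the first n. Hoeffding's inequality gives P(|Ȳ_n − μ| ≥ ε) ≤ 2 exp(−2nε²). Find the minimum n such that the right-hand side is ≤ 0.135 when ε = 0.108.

Require 2·exp(−2nε²) ≤ 0.135, i.e. 2nε² ≥ ln(2/0.135) = 2.695628.
So n ≥ 2.695628 / (2·0.108²) = 115.553.
The smallest integer n is 116.

116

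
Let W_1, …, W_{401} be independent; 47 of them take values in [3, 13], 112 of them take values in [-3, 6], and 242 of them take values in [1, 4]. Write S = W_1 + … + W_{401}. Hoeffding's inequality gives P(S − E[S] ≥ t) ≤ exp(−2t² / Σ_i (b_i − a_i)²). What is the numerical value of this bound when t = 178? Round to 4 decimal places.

0.0188

Σ(b_i − a_i)² = 47·10² + 112·9² + 242·3² = 15950.
Exponent = 2·178² / 15950 = 3.97292.
Bound = exp(−3.97292) = 0.01882.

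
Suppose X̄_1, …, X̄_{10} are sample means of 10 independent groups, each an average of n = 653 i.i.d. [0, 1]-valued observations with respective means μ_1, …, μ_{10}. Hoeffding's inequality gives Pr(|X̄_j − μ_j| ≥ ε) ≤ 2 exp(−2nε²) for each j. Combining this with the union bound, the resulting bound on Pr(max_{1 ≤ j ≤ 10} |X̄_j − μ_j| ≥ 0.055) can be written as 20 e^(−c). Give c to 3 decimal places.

Union bound over the 10 events: Pr(max_{1 ≤ j ≤ 10} |X̄_j − μ_j| ≥ 0.055) ≤ 10·2·exp(−2nε²) = 20 exp(−2·653·0.055²).
So c = 2·653·0.055² = 3.9506.

3.951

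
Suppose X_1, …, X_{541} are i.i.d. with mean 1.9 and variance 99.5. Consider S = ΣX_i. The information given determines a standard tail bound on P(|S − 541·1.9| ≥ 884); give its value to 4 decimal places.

0.0689

With mean and variance of each term known, Chebyshev's inequality bounds the deviation of the sum (or sample mean).
Var(S) = n·Var(X_i) = 541·99.5 = 53829.5.
Chebyshev: P(|S − 541·1.9| ≥ 884) ≤ Var(S)/884² = 53829.5/781456 = 0.0689.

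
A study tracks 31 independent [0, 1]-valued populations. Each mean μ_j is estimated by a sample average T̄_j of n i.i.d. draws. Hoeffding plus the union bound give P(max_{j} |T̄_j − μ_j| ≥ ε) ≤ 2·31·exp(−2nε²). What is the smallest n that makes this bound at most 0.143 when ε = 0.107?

266

Need 2·31·exp(−2nε²) ≤ 0.143, i.e. exp(−2nε²) ≤ 0.143/62.
So 2nε² ≥ ln(62/0.143) = 6.072045.
Hence n ≥ 6.072045/(2·0.107²) = 265.178.
The smallest integer n is 266.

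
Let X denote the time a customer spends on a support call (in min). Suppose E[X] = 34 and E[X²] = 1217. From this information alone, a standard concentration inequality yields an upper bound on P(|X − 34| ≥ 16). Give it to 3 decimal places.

The first two moments determine the variance, so Chebyshev's inequality is the sharpest standard bound available.
Var(X) = E[X²] − (E[X])² = 1217 − 1156 = 61.
Chebyshev's inequality: P(|X − μ| ≥ t) ≤ Var(X)/t² = 61/256 = 0.2383.

0.238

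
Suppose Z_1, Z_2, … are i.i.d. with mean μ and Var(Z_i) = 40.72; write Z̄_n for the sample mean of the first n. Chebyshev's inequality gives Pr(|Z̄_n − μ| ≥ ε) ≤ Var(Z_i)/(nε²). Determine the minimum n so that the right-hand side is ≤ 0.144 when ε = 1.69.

100

Require 40.72/(n·1.69²) ≤ 0.144, i.e. n ≥ 40.72/(0.144·1.69²) = 99.008.
The smallest integer n is 100.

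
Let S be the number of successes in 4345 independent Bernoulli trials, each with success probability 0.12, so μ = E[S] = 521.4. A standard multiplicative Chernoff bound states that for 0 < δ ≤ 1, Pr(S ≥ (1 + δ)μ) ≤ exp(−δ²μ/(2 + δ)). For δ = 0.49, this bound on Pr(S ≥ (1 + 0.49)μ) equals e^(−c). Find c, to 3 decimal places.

c = δ²μ/(2 + δ) = 0.49²·521.4/(2 + 0.49) = 50.2764.

50.276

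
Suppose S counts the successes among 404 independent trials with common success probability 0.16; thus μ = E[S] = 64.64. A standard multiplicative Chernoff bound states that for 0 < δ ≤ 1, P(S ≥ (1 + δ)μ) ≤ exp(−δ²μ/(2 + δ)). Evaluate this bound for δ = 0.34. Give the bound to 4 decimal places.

Exponent = δ²μ/(2 + δ) = 0.34²·64.64/2.34 = 3.1933.
Bound = exp(−3.1933) = 0.04104.

0.0410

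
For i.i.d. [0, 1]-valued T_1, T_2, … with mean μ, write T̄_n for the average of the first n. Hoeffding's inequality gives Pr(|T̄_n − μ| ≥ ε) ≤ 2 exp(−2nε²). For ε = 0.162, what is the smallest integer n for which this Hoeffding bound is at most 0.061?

67

Require 2·exp(−2nε²) ≤ 0.061, i.e. 2nε² ≥ ln(2/0.061) = 3.490029.
So n ≥ 3.490029 / (2·0.162²) = 66.492.
The smallest integer n is 67.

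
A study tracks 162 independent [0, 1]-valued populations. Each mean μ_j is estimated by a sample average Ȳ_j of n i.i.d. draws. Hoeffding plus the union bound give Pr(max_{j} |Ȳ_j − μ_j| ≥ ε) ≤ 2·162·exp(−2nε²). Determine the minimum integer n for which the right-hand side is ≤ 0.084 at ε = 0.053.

1470

Need 2·162·exp(−2nε²) ≤ 0.084, i.e. exp(−2nε²) ≤ 0.084/324.
So 2nε² ≥ ln(324/0.084) = 8.257682.
Hence n ≥ 8.257682/(2·0.053²) = 1469.862.
The smallest integer n is 1470.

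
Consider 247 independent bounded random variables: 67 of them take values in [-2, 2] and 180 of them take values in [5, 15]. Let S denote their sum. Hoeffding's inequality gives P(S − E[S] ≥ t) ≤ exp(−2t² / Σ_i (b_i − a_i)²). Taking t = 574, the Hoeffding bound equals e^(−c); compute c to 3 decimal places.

Σ(b_i − a_i)² = 67·4² + 180·10² = 19072.
c = 2t² / 19072 = 2·574² / 19072 = 34.5508.

34.551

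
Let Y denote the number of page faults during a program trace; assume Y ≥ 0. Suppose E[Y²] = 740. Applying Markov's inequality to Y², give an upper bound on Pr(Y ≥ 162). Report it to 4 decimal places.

Since Y ≥ 0, the event {Y ≥ 162} is the same as {Y² ≥ 26244}.
Markov's inequality applied to Y² gives Pr(Y² ≥ 26244) ≤ E[Y²]/26244 = 740/26244 = 0.0282.

0.0282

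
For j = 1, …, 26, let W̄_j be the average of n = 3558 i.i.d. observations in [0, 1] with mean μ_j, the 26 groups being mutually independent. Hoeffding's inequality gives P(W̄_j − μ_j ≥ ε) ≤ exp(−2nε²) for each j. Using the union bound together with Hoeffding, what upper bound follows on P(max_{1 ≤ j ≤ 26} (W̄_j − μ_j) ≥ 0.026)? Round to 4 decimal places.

0.2118

Per-experiment Hoeffding bound: exp(−2·3558·0.026²) = exp(−4.81042) = 0.0081445.
Union bound over 26 events: 26·0.0081445 = 0.21176.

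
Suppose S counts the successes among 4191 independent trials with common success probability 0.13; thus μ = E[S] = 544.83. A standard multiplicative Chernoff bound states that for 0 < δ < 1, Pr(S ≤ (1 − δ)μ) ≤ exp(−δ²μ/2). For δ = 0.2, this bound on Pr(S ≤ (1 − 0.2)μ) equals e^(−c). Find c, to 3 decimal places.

c = δ²μ/2 = 0.2²·544.83/2 = 10.8966.

10.897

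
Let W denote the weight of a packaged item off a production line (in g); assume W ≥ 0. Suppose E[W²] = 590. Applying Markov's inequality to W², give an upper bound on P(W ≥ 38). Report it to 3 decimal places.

0.409

Since W ≥ 0, the event {W ≥ 38} is the same as {W² ≥ 1444}.
Markov's inequality applied to W² gives P(W² ≥ 1444) ≤ E[W²]/1444 = 590/1444 = 0.4086.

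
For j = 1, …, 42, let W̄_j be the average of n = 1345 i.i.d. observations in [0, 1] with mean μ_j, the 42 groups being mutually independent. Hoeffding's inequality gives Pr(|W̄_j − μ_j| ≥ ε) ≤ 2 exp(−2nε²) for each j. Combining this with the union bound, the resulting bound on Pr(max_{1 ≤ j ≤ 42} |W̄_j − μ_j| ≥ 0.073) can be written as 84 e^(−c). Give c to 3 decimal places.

14.335

Union bound over the 42 events: Pr(max_{1 ≤ j ≤ 42} |W̄_j − μ_j| ≥ 0.073) ≤ 42·2·exp(−2nε²) = 84 exp(−2·1345·0.073²).
So c = 2·1345·0.073² = 14.3350.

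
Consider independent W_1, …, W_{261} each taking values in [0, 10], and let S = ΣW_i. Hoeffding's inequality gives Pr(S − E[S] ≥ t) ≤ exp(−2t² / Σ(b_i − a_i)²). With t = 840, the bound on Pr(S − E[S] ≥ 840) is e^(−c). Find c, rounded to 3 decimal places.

54.069

Σ(b_i − a_i)² = 261·(10)² = 26100.
c = 2t²/26100 = 2·840²/26100 = 54.0690.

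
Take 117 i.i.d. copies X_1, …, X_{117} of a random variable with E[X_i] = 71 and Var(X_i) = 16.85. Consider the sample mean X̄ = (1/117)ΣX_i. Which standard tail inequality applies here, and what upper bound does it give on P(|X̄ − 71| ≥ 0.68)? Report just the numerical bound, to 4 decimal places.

With mean and variance of each term known, Chebyshev's inequality bounds the deviation of the sum (or sample mean).
Var(X̄) = Var(X_i)/n = 16.85/117 = 0.14402.
Chebyshev: P(|X̄ − 71| ≥ 0.68) ≤ Var(X̄)/(0.68)² = 16.85/(117·0.68²) = 0.3115.

0.3115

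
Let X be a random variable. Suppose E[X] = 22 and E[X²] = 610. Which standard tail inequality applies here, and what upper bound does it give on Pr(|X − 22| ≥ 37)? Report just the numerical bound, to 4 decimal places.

0.0920

The first two moments determine the variance, so Chebyshev's inequality is the sharpest standard bound available.
Var(X) = E[X²] − (E[X])² = 610 − 484 = 126.
Chebyshev's inequality: Pr(|X − μ| ≥ t) ≤ Var(X)/t² = 126/1369 = 0.0920.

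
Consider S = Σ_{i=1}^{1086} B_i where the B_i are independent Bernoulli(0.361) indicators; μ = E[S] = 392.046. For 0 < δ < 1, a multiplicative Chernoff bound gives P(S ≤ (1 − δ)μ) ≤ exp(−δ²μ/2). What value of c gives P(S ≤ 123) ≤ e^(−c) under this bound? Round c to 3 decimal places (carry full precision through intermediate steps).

Write 123 = (1 − δ)μ, so δ = 1 − 123/392.046 = 0.6862613…
Then the exponent is δ²μ/2 = (μ − 123)²/(2μ) = 92.317930.

92.318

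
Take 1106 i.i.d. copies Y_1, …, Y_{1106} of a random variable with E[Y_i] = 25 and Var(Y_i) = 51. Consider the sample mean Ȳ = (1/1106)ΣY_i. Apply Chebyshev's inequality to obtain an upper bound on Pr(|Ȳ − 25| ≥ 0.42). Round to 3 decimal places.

Var(Ȳ) = Var(Y_i)/n = 51/1106 = 0.046112.
Chebyshev: Pr(|Ȳ − 25| ≥ 0.42) ≤ Var(Ȳ)/(0.42)² = 51/(1106·0.42²) = 0.2614.

0.261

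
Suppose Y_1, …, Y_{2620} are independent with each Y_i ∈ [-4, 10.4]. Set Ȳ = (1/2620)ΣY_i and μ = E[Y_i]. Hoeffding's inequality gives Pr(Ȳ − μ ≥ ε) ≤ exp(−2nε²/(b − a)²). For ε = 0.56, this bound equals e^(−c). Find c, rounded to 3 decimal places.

7.925

c = 2nε²/(b − a)² = 2·2620·0.56² / 14.4² = 7.9247.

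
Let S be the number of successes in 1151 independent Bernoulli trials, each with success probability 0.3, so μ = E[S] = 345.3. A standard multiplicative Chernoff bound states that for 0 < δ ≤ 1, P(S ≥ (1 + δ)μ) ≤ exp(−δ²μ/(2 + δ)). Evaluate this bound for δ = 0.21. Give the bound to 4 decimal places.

Exponent = δ²μ/(2 + δ) = 0.21²·345.3/2.21 = 6.8904.
Bound = exp(−6.8904) = 0.00102.

0.0010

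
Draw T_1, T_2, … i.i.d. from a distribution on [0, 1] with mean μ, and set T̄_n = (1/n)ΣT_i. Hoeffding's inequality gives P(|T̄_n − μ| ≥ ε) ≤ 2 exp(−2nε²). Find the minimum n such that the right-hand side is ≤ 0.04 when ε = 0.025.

Require 2·exp(−2nε²) ≤ 0.04, i.e. 2nε² ≥ ln(2/0.04) = 3.912023.
So n ≥ 3.912023 / (2·0.025²) = 3129.618.
The smallest integer n is 3130.

3130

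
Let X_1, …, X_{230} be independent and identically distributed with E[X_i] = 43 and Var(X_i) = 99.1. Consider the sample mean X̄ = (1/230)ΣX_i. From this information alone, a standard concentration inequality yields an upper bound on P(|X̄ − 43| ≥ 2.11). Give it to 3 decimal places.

0.097

With mean and variance of each term known, Chebyshev's inequality bounds the deviation of the sum (or sample mean).
Var(X̄) = Var(X_i)/n = 99.1/230 = 0.43087.
Chebyshev: P(|X̄ − 43| ≥ 2.11) ≤ Var(X̄)/(2.11)² = 99.1/(230·2.11²) = 0.0968.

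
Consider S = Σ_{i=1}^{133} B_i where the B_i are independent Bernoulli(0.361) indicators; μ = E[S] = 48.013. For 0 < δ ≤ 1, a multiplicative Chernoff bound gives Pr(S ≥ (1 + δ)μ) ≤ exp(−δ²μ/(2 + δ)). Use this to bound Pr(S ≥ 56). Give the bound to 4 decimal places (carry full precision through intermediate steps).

0.5416

Write 56 = (1 + δ)μ, so δ = 56/48.013 − 1 = 0.1663508…
Then the exponent is δ²μ/(2 + δ) = (56 − μ)² / (μ·(2 + δ)) = 0.613310.
Bound = exp(−0.613310) = 0.54156.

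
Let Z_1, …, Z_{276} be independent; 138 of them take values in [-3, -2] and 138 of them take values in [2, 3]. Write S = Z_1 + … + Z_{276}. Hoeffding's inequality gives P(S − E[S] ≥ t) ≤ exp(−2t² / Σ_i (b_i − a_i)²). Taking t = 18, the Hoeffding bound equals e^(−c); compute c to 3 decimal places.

2.348

Σ(b_i − a_i)² = 138·1² + 138·1² = 276.
c = 2t² / 276 = 2·18² / 276 = 2.3478.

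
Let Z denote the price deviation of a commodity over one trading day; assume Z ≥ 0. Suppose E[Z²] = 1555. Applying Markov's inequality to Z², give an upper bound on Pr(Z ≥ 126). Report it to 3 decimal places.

0.098

Since Z ≥ 0, the event {Z ≥ 126} is the same as {Z² ≥ 15876}.
Markov's inequality applied to Z² gives Pr(Z² ≥ 15876) ≤ E[Z²]/15876 = 1555/15876 = 0.0979.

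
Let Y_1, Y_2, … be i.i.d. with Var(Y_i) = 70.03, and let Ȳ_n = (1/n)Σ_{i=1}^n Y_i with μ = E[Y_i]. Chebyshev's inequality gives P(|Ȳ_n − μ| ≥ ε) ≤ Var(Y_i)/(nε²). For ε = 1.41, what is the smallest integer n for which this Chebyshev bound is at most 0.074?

477

Require 70.03/(n·1.41²) ≤ 0.074, i.e. n ≥ 70.03/(0.074·1.41²) = 476.008.
The smallest integer n is 477.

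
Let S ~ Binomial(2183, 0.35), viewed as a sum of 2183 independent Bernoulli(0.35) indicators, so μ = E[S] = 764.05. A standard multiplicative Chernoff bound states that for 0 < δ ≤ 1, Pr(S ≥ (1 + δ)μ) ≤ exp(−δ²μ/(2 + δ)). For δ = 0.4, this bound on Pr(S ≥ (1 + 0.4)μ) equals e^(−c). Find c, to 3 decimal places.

c = δ²μ/(2 + δ) = 0.4²·764.05/(2 + 0.4) = 50.9367.

50.937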